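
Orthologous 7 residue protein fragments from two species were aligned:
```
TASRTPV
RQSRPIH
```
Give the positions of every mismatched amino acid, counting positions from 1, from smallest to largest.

1, 2, 5, 6, 7

Differences at position 1 (T→R), position 2 (A→Q), position 5 (T→P), position 6 (P→I), position 7 (V→H).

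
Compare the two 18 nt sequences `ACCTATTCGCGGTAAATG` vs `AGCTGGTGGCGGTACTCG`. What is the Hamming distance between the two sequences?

7

Mismatches (1-based): base 2: C→G; base 5: A→G; base 6: T→G; base 8: C→G; base 15: A→C; base 16: A→T; base 17: T→C.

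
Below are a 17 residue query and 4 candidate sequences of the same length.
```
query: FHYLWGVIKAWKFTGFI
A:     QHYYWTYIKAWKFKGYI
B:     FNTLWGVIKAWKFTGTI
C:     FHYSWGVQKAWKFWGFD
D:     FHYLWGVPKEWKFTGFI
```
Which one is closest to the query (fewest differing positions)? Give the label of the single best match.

A differs at 6 positions; B differs at 3 positions; C differs at 4 positions; D differs at 2 positions. The closest is D.

D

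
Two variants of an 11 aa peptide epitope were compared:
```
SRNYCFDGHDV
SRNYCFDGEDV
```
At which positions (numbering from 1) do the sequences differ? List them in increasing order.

9

Differences at position 9 (H→E).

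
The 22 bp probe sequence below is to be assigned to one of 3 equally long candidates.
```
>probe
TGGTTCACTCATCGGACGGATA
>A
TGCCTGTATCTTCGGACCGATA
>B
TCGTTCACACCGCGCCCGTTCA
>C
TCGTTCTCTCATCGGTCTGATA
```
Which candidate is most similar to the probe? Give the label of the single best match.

C

Hamming distances to probe — A: 7; B: 9; C: 4.
Smallest is C with 4 mismatches.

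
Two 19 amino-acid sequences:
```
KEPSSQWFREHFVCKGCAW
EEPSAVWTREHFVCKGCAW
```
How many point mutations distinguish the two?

The sequences differ at residues 1, 5, 6, 8 (1-based) — 4 in total.

4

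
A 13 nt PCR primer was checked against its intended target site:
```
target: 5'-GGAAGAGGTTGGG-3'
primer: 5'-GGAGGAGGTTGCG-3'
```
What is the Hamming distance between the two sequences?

2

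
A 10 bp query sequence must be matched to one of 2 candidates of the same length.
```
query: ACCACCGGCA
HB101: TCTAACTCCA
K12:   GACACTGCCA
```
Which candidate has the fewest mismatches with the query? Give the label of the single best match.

HB101 differs at 5 sites; K12 differs at 4 sites. The closest is K12.

K12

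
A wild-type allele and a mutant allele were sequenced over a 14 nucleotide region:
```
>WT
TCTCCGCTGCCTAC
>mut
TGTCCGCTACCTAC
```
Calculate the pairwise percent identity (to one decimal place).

85.7%

2 positions differ (2, 9), so 12 of 14 match: 12/14 = 85.71%.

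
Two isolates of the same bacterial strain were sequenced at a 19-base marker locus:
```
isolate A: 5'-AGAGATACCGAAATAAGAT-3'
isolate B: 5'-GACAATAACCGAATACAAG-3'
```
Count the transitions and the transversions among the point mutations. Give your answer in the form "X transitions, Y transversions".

5 transitions, 5 transversions

Mismatches (1-based):
position 1: A→G (purine→purine, transition)
position 2: G→A (purine→purine, transition)
position 3: A→C (purine→pyrimidine, transversion)
position 4: G→A (purine→purine, transition)
position 8: C→A (pyrimidine→purine, transversion)
position 10: G→C (purine→pyrimidine, transversion)
position 11: A→G (purine→purine, transition)
position 16: A→C (purine→pyrimidine, transversion)
position 17: G→A (purine→purine, transition)
position 19: T→G (pyrimidine→purine, transversion)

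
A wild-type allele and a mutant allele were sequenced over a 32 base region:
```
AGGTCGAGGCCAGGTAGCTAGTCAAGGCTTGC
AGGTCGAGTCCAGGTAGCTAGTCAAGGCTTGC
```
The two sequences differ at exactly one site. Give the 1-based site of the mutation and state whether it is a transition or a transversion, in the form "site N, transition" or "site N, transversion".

site 9, transversion

The sequences differ only at site 9: G→T (purine→pyrimidine), a transversion.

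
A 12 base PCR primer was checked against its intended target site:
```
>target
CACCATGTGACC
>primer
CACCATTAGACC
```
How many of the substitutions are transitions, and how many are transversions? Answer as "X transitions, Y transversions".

0 transitions, 2 transversions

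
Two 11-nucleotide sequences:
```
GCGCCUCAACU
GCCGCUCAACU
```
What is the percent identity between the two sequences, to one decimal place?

81.8%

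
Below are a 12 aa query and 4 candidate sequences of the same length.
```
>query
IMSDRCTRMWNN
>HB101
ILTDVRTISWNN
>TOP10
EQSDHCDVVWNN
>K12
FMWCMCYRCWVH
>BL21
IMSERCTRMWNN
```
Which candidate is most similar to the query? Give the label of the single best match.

BL21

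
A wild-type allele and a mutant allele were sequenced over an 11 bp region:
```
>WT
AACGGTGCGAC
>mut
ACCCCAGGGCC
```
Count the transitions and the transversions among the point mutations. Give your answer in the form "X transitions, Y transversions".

0 transitions, 6 transversions

Mismatches (1-based):
base 2: A→C (purine→pyrimidine, transversion)
base 4: G→C (purine→pyrimidine, transversion)
base 5: G→C (purine→pyrimidine, transversion)
base 6: T→A (pyrimidine→purine, transversion)
base 8: C→G (pyrimidine→purine, transversion)
base 10: A→C (purine→pyrimidine, transversion)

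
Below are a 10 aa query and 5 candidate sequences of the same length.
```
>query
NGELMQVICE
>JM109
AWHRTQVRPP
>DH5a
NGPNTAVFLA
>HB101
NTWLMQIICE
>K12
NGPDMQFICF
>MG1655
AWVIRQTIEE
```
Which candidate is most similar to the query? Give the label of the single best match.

HB101

Hamming distances to query — JM109: 8; DH5a: 7; HB101: 3; K12: 4; MG1655: 7.
Smallest is HB101 with 3 mismatches.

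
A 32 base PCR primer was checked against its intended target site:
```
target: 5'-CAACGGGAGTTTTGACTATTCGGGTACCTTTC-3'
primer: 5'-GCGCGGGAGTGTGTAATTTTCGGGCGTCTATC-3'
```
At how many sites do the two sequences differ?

12

Comparing position by position, 12 sites differ: 1 (C/G), 2 (A/C), 3 (A/G), 11 (T/G), 13 (T/G), 14 (G/T), 16 (C/A), 18 (A/T), 25 (T/C), 26 (A/G), 27 (C/T), 30 (T/A).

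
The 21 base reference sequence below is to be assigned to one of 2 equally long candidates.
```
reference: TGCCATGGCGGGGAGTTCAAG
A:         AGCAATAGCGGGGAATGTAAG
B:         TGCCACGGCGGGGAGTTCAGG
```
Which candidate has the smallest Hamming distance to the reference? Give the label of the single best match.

A differs at 6 bases; B differs at 2 bases. The closest is B.

B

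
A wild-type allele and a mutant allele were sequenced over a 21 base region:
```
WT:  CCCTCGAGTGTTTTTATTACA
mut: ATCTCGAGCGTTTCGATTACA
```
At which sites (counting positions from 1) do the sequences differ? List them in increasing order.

1, 2, 9, 14, 15

Scanning 1-based: 1: C/A; 2: C/T; 9: T/C; 14: T/C; 15: T/G.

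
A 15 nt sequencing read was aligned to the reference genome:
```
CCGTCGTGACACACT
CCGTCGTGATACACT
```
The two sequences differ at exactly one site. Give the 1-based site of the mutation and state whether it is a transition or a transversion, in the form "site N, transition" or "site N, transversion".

site 10, transition

The sequences differ only at site 10: C→T (pyrimidine→pyrimidine), a transition.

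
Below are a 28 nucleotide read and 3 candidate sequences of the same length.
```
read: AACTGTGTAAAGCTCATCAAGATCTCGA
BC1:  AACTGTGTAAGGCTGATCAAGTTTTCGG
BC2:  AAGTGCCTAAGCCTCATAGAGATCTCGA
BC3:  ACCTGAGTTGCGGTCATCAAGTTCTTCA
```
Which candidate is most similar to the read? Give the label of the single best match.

BC1 differs at 5 positions; BC2 differs at 7 positions; BC3 differs at 9 positions. The closest is BC1.

BC1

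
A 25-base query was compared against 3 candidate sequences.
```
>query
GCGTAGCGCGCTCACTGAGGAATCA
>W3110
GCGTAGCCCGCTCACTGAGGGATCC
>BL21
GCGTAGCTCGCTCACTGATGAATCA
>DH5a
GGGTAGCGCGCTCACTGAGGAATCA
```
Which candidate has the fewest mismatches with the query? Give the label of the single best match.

DH5a

W3110 differs at 3 bases; BL21 differs at 2 bases; DH5a differs at 1 base. The closest is DH5a.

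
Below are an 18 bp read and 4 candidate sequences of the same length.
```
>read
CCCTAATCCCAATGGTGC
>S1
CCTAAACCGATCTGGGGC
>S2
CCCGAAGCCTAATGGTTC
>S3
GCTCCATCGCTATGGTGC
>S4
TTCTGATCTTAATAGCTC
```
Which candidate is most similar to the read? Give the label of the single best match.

Hamming distances to read — S1: 8; S2: 4; S3: 6; S4: 8.
Smallest is S2 with 4 mismatches.

S2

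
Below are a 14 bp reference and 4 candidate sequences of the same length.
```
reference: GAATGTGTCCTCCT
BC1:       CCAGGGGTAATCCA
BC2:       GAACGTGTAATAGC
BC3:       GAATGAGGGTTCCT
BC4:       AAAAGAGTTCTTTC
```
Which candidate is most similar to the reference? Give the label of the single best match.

BC1 differs at 7 bases; BC2 differs at 6 bases; BC3 differs at 4 bases; BC4 differs at 7 bases. The closest is BC3.

BC3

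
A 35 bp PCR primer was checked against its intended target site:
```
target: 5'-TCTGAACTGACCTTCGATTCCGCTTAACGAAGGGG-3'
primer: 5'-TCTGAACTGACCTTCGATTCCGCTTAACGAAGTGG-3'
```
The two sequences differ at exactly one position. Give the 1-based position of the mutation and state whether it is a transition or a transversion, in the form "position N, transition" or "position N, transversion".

position 33, transversion

The sequences differ only at position 33: G→T (purine→pyrimidine), a transversion.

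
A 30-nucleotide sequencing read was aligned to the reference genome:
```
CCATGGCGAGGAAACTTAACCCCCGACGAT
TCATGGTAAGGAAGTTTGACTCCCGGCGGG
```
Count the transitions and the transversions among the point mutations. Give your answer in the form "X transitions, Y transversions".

Transitions (purine↔purine or pyrimidine↔pyrimidine): 1 C→T, 7 C→T, 8 G→A, 14 A→G, 15 C→T, 18 A→G, 21 C→T, 26 A→G, 29 A→G.
Transversions (purine↔pyrimidine): 30 T→G.

9 transitions, 1 transversion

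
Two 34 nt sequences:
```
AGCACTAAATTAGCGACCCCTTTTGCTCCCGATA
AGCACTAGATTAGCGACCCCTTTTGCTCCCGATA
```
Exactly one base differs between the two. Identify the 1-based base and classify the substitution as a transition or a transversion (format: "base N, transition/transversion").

Base 8 changes A→G. A is a purine and G is a purine, so this is a transition.

base 8, transition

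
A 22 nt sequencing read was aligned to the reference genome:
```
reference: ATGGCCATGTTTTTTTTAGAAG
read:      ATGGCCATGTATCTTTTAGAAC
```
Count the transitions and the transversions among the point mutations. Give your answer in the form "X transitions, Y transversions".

Mismatches (1-based):
position 11: T→A (pyrimidine→purine, transversion)
position 13: T→C (pyrimidine→pyrimidine, transition)
position 22: G→C (purine→pyrimidine, transversion)

1 transition, 2 transversions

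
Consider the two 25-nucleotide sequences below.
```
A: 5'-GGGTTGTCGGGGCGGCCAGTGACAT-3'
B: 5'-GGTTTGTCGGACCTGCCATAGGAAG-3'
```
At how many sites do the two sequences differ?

9

Comparing position by position, 9 sites differ: 3 (G/T), 11 (G/A), 12 (G/C), 14 (G/T), 19 (G/T), 20 (T/A), 22 (A/G), 23 (C/A), 25 (T/G).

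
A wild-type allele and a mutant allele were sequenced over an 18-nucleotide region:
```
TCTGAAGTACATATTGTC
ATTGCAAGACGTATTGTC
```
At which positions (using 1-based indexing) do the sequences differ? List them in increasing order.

1, 2, 5, 7, 8, 11

Scanning 1-based: 1: T/A; 2: C/T; 5: A/C; 7: G/A; 8: T/G; 11: A/G.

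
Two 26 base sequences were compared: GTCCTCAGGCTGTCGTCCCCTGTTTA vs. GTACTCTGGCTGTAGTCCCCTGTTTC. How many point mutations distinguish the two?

4

Comparing position by position, 4 positions differ: 3 (C/A), 7 (A/T), 14 (C/A), 26 (A/C).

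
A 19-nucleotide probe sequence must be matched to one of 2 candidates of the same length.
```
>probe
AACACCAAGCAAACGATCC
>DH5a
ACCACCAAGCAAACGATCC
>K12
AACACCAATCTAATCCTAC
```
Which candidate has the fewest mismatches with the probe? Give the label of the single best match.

DH5a differs at 1 position; K12 differs at 6 positions. The closest is DH5a.

DH5a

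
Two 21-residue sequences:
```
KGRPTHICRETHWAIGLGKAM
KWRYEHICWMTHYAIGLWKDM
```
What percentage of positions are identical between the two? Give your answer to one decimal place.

Mismatches at positions 2, 4, 5, 9, 10, 13, 18, 20 (1-based): 8 of 21.
Identical positions: 13/21 = 61.9% → 61.9%.

61.9%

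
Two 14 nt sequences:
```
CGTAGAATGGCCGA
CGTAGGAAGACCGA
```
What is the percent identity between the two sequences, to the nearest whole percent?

3 positions differ (6, 8, 10), so 11 of 14 match: 11/14 = 78.57%.

79%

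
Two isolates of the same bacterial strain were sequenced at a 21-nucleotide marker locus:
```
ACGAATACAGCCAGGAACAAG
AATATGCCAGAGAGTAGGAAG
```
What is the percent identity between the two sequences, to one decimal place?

Mismatches at positions 2, 3, 5, 6, 7, 11, 12, 15, 17, 18 (1-based): 10 of 21.
Identical positions: 11/21 = 52.38% → 52.4%.

52.4%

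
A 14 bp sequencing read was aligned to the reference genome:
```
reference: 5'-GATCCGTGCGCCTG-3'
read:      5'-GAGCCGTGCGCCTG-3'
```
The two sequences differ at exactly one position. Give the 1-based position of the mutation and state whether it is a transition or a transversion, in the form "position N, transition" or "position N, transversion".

Position 3 changes T→G. T is a pyrimidine and G is a purine, so this is a transversion.

position 3, transversion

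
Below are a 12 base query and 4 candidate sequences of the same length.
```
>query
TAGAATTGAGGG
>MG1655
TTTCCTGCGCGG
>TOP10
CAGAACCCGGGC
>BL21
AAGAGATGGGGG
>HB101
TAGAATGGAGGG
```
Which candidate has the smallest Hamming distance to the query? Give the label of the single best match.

Hamming distances to query — MG1655: 8; TOP10: 6; BL21: 4; HB101: 1.
Smallest is HB101 with 1 mismatch.

HB101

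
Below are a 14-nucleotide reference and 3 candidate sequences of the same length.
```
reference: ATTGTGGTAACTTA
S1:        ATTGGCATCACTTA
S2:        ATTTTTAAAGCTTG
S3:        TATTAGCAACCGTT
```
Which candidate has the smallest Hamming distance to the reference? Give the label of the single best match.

S1 differs at 4 sites; S2 differs at 6 sites; S3 differs at 9 sites. The closest is S1.

S1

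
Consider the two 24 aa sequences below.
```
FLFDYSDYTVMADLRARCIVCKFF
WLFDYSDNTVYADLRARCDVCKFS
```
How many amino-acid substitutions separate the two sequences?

5

The sequences differ at positions 1, 8, 11, 19, 24 (1-based) — 5 in total.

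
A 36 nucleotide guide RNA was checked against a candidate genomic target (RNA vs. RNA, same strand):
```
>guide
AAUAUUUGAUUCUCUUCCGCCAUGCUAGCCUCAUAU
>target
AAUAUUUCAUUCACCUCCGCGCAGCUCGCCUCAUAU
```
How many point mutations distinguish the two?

The sequences differ at sites 8, 13, 15, 21, 22, 23, 27 (1-based) — 7 in total.

7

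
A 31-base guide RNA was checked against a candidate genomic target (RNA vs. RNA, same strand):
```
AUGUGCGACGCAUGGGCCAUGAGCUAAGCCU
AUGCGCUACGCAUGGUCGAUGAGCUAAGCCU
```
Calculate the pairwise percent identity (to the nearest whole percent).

4 positions differ (4, 7, 16, 18), so 27 of 31 match: 27/31 = 87.1%.

87%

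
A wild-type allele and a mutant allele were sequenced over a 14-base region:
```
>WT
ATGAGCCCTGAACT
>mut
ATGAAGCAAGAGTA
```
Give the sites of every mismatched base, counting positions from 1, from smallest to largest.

Differences at site 5 (G→A), site 6 (C→G), site 8 (C→A), site 9 (T→A), site 12 (A→G), site 13 (C→T), site 14 (T→A).

5, 6, 8, 9, 12, 13, 14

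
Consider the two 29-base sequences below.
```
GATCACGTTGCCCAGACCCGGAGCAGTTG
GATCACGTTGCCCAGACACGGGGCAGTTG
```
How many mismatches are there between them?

2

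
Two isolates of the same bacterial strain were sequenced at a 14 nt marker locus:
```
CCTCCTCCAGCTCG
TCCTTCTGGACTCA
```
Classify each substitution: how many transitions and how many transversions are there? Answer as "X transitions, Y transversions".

9 transitions, 1 transversion

Mismatches (1-based):
position 1: C→T (pyrimidine→pyrimidine, transition)
position 3: T→C (pyrimidine→pyrimidine, transition)
position 4: C→T (pyrimidine→pyrimidine, transition)
position 5: C→T (pyrimidine→pyrimidine, transition)
position 6: T→C (pyrimidine→pyrimidine, transition)
position 7: C→T (pyrimidine→pyrimidine, transition)
position 8: C→G (pyrimidine→purine, transversion)
position 9: A→G (purine→purine, transition)
position 10: G→A (purine→purine, transition)
position 14: G→A (purine→purine, transition)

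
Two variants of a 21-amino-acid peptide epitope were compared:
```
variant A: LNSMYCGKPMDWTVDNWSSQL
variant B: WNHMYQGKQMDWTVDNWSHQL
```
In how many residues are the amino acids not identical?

5

The sequences differ at residues 1, 3, 6, 9, 19 (1-based) — 5 in total.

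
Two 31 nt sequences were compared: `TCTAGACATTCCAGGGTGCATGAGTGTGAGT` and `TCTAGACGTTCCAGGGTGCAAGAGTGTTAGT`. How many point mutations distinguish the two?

The sequences differ at bases 8, 21, 28 (1-based) — 3 in total.

3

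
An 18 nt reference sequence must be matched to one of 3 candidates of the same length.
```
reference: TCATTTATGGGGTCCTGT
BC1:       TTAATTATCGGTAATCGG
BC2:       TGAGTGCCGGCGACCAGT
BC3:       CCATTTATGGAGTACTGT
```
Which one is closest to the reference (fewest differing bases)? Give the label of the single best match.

BC3

BC1 differs at 9 bases; BC2 differs at 8 bases; BC3 differs at 3 bases. The closest is BC3.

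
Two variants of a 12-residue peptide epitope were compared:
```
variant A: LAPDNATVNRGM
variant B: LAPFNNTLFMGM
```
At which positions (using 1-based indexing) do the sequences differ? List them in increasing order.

Differences at position 4 (D→F), position 6 (A→N), position 8 (V→L), position 9 (N→F), position 10 (R→M).

4, 6, 8, 9, 10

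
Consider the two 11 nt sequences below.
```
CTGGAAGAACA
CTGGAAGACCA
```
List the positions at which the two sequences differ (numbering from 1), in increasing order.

Differences at position 9 (A→C).

9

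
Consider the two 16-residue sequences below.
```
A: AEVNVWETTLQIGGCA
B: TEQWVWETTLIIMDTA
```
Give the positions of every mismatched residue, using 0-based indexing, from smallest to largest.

0, 2, 3, 10, 12, 13, 14

Scanning 0-based: 0: A/T; 2: V/Q; 3: N/W; 10: Q/I; 12: G/M; 13: G/D; 14: C/T.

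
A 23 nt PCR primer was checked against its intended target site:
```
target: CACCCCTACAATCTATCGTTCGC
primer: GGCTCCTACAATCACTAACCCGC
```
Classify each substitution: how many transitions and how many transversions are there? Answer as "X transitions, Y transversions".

Transitions (purine↔purine or pyrimidine↔pyrimidine): 2 A→G, 4 C→T, 18 G→A, 19 T→C, 20 T→C.
Transversions (purine↔pyrimidine): 1 C→G, 14 T→A, 15 A→C, 17 C→A.

5 transitions, 4 transversions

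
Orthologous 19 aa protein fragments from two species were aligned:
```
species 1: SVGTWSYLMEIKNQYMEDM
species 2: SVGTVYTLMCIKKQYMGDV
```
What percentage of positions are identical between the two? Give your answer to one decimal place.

7 positions differ (5, 6, 7, 10, 13, 17, 19), so 12 of 19 match: 12/19 = 63.16%.

63.2%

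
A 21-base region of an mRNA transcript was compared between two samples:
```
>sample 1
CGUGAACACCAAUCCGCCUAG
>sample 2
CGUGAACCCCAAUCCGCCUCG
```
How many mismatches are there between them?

Comparing position by position, 2 positions differ: 8 (A/C), 20 (A/C).

2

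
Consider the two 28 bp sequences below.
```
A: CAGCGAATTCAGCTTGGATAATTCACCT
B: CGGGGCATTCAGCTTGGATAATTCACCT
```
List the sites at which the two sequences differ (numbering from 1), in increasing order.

Scanning 1-based: 2: A/G; 4: C/G; 6: A/C.

2, 4, 6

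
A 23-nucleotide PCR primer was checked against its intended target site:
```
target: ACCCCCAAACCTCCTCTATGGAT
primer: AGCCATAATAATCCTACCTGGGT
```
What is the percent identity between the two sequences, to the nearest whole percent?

57%

Mismatches at positions 2, 5, 6, 9, 10, 11, 16, 17, 18, 22 (1-based): 10 of 23.
Identical positions: 13/23 = 56.52% → 57%.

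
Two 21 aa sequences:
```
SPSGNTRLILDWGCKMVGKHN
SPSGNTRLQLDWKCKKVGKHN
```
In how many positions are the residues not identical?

3

Comparing position by position, 3 positions differ: 9 (I/Q), 13 (G/K), 16 (M/K).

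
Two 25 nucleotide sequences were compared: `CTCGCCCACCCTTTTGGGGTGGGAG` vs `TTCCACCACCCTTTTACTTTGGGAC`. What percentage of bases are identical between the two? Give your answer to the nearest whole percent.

8 positions differ (1, 4, 5, 16, 17, 18, 19, 25), so 17 of 25 match: 17/25 = 68%.

68%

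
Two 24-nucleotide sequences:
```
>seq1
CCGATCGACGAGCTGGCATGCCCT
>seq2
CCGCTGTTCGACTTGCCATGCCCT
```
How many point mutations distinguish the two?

Comparing position by position, 7 positions differ: 4 (A/C), 6 (C/G), 7 (G/T), 8 (A/T), 12 (G/C), 13 (C/T), 16 (G/C).

7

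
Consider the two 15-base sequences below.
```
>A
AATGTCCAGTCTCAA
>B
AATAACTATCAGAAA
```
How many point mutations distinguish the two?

8

Comparing position by position, 8 positions differ: 4 (G/A), 5 (T/A), 7 (C/T), 9 (G/T), 10 (T/C), 11 (C/A), 12 (T/G), 13 (C/A).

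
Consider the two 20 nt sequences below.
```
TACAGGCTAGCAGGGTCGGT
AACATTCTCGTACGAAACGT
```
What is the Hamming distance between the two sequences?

10

Comparing position by position, 10 positions differ: 1 (T/A), 5 (G/T), 6 (G/T), 9 (A/C), 11 (C/T), 13 (G/C), 15 (G/A), 16 (T/A), 17 (C/A), 18 (G/C).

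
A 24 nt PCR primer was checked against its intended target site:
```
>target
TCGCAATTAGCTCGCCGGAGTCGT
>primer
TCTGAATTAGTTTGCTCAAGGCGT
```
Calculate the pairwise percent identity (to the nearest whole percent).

67%

Mismatches at positions 3, 4, 11, 13, 16, 17, 18, 21 (1-based): 8 of 24.
Identical positions: 16/24 = 66.67% → 67%.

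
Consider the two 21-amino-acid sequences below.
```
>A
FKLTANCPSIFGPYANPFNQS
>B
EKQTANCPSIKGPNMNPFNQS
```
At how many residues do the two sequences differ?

5

Mismatches (1-based): residue 1: F→E; residue 3: L→Q; residue 11: F→K; residue 14: Y→N; residue 15: A→M.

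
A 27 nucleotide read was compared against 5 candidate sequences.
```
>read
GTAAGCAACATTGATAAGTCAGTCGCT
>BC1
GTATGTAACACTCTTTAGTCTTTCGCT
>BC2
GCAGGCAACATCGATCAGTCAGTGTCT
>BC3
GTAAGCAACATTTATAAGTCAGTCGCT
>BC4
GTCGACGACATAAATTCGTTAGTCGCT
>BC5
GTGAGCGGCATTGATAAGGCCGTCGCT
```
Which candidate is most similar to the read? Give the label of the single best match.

Hamming distances to read — BC1: 8; BC2: 6; BC3: 1; BC4: 9; BC5: 5.
Smallest is BC3 with 1 mismatch.

BC3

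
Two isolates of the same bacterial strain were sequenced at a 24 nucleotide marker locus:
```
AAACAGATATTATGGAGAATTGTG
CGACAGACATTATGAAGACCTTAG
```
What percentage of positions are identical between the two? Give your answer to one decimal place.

66.7%

8 positions differ (1, 2, 8, 15, 19, 20, 22, 23), so 16 of 24 match: 16/24 = 66.67%.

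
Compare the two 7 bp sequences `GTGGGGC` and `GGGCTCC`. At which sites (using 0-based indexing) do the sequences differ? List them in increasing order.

1, 3, 4, 5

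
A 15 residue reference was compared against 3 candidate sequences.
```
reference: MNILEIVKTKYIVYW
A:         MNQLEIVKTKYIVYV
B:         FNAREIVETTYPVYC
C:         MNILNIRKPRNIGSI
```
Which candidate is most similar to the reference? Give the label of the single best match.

A

A differs at 2 residues; B differs at 7 residues; C differs at 8 residues. The closest is A.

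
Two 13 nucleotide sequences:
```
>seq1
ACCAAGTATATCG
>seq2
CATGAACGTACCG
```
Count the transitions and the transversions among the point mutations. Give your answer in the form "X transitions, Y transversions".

Transitions (purine↔purine or pyrimidine↔pyrimidine): 3 C→T, 4 A→G, 6 G→A, 7 T→C, 8 A→G, 11 T→C.
Transversions (purine↔pyrimidine): 1 A→C, 2 C→A.

6 transitions, 2 transversions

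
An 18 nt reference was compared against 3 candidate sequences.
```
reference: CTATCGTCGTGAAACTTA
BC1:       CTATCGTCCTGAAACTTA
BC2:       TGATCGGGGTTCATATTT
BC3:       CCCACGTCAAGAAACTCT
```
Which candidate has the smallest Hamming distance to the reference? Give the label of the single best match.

BC1

BC1 differs at 1 site; BC2 differs at 9 sites; BC3 differs at 7 sites. The closest is BC1.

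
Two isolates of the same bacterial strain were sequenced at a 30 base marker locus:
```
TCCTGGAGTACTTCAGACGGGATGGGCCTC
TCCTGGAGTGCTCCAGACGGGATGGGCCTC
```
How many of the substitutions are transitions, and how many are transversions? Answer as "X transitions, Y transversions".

Transitions (purine↔purine or pyrimidine↔pyrimidine): 10 A→G, 13 T→C.
Transversions (purine↔pyrimidine): none.

2 transitions, 0 transversions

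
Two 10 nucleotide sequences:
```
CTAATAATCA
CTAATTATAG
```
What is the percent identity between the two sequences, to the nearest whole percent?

Mismatches at positions 6, 9, 10 (1-based): 3 of 10.
Identical positions: 7/10 = 70% → 70%.

70%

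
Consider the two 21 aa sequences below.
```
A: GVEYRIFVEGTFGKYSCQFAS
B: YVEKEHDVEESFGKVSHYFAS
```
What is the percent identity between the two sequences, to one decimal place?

52.4%

Mismatches at positions 1, 4, 5, 6, 7, 10, 11, 15, 17, 18 (1-based): 10 of 21.
Identical positions: 11/21 = 52.38% → 52.4%.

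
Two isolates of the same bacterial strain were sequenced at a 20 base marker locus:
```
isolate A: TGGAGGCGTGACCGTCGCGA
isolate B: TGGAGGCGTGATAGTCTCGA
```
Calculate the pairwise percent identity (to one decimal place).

3 positions differ (12, 13, 17), so 17 of 20 match: 17/20 = 85%.

85.0%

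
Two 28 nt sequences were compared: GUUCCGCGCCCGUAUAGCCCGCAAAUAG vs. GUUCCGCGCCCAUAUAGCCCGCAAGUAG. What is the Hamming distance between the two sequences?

Mismatches (1-based): base 12: G→A; base 25: A→G.

2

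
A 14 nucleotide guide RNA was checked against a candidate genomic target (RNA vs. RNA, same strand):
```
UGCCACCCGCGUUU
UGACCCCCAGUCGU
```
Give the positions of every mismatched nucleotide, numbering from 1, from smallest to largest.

3, 5, 9, 10, 11, 12, 13

Scanning 1-based: 3: C/A; 5: A/C; 9: G/A; 10: C/G; 11: G/U; 12: U/C; 13: U/G.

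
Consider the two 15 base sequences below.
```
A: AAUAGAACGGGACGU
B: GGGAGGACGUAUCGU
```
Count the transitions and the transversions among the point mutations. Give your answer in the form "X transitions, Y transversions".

4 transitions, 3 transversions

Transitions (purine↔purine or pyrimidine↔pyrimidine): 1 A→G, 2 A→G, 6 A→G, 11 G→A.
Transversions (purine↔pyrimidine): 3 U→G, 10 G→U, 12 A→U.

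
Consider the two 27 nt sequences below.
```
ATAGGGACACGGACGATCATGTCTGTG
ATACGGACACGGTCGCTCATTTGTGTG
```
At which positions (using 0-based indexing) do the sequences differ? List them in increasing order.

3, 12, 15, 20, 22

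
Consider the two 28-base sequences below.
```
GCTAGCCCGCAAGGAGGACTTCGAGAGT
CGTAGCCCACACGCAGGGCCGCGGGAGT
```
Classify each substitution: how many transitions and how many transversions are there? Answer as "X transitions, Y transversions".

4 transitions, 5 transversions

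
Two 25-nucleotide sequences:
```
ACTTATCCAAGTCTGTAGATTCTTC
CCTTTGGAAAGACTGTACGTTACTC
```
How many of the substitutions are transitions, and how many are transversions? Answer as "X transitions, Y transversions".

2 transitions, 8 transversions

Mismatches (1-based):
base 1: A→C (purine→pyrimidine, transversion)
base 5: A→T (purine→pyrimidine, transversion)
base 6: T→G (pyrimidine→purine, transversion)
base 7: C→G (pyrimidine→purine, transversion)
base 8: C→A (pyrimidine→purine, transversion)
base 12: T→A (pyrimidine→purine, transversion)
base 18: G→C (purine→pyrimidine, transversion)
base 19: A→G (purine→purine, transition)
base 22: C→A (pyrimidine→purine, transversion)
base 23: T→C (pyrimidine→pyrimidine, transition)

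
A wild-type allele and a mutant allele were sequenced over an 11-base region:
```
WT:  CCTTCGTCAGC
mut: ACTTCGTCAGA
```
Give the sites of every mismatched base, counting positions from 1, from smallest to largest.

Scanning 1-based: 1: C/A; 11: C/A.

1, 11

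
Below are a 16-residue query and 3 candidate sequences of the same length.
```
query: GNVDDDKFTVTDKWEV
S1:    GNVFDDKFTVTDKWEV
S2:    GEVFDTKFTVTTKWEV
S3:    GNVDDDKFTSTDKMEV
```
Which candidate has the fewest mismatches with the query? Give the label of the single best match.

S1

S1 differs at 1 residue; S2 differs at 4 residues; S3 differs at 2 residues. The closest is S1.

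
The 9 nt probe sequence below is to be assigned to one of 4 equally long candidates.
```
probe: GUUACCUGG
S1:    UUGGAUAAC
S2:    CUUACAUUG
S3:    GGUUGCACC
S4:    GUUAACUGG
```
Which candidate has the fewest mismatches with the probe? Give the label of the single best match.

S4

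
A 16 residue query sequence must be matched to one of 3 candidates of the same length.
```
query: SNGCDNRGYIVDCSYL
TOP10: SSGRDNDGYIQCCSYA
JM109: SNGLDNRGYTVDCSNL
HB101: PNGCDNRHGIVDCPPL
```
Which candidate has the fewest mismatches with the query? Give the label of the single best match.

JM109

Hamming distances to query — TOP10: 6; JM109: 3; HB101: 5.
Smallest is JM109 with 3 mismatches.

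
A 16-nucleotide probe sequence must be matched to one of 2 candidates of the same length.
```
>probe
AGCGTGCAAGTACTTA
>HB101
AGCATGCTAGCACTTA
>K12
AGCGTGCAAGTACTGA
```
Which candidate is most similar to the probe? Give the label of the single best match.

K12

Hamming distances to probe — HB101: 3; K12: 1.
Smallest is K12 with 1 mismatch.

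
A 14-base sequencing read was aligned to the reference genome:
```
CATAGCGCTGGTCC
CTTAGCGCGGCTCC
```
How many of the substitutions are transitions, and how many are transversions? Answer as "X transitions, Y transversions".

0 transitions, 3 transversions

Transitions (purine↔purine or pyrimidine↔pyrimidine): none.
Transversions (purine↔pyrimidine): 2 A→T, 9 T→G, 11 G→C.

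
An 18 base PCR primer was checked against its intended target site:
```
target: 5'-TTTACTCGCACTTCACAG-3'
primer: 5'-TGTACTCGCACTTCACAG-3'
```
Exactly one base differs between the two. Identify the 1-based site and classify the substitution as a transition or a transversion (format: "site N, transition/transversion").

site 2, transversion

Site 2 changes T→G. T is a pyrimidine and G is a purine, so this is a transversion.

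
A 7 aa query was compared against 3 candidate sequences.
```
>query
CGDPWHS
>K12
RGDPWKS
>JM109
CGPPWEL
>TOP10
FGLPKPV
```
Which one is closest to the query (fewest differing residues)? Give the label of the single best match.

K12

K12 differs at 2 residues; JM109 differs at 3 residues; TOP10 differs at 5 residues. The closest is K12.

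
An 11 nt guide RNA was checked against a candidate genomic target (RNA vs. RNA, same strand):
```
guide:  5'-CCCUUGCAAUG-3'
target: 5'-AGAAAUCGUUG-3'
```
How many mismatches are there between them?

8

The sequences differ at bases 1, 2, 3, 4, 5, 6, 8, 9 (1-based) — 8 in total.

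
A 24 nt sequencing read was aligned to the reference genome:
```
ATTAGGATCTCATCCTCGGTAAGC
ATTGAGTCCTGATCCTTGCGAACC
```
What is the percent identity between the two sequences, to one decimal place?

62.5%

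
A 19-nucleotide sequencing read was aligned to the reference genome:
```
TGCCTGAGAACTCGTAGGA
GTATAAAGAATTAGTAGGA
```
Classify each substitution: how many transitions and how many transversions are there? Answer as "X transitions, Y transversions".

3 transitions, 5 transversions

Mismatches (1-based):
base 1: T→G (pyrimidine→purine, transversion)
base 2: G→T (purine→pyrimidine, transversion)
base 3: C→A (pyrimidine→purine, transversion)
base 4: C→T (pyrimidine→pyrimidine, transition)
base 5: T→A (pyrimidine→purine, transversion)
base 6: G→A (purine→purine, transition)
base 11: C→T (pyrimidine→pyrimidine, transition)
base 13: C→A (pyrimidine→purine, transversion)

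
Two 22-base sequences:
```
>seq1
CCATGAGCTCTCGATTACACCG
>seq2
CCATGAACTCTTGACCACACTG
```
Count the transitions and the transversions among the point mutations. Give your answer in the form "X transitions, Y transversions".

5 transitions, 0 transversions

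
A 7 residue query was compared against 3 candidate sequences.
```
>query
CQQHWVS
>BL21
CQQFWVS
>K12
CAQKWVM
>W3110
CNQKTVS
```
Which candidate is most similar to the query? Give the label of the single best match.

BL21

Hamming distances to query — BL21: 1; K12: 3; W3110: 3.
Smallest is BL21 with 1 mismatch.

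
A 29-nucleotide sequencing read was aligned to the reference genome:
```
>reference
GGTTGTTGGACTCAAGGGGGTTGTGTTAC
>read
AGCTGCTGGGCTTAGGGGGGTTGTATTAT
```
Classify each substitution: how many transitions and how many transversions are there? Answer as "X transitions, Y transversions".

Transitions (purine↔purine or pyrimidine↔pyrimidine): 1 G→A, 3 T→C, 6 T→C, 10 A→G, 13 C→T, 15 A→G, 25 G→A, 29 C→T.
Transversions (purine↔pyrimidine): none.

8 transitions, 0 transversions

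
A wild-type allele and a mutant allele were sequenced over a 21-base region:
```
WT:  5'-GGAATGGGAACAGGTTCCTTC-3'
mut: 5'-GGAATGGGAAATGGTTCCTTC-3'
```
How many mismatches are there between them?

2

Mismatches (1-based): base 11: C→A; base 12: A→T.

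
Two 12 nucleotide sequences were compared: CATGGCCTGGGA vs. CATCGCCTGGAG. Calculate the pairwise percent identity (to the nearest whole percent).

75%

Mismatches at positions 4, 11, 12 (1-based): 3 of 12.
Identical positions: 9/12 = 75% → 75%.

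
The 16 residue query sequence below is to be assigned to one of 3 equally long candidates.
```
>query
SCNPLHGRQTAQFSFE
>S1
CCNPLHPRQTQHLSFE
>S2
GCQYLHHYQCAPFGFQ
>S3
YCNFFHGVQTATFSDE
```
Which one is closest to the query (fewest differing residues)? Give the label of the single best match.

S1

S1 differs at 5 residues; S2 differs at 9 residues; S3 differs at 6 residues. The closest is S1.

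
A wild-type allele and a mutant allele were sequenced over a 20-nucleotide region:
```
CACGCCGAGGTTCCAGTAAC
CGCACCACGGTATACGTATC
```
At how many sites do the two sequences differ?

9

Comparing position by position, 9 sites differ: 2 (A/G), 4 (G/A), 7 (G/A), 8 (A/C), 12 (T/A), 13 (C/T), 14 (C/A), 15 (A/C), 19 (A/T).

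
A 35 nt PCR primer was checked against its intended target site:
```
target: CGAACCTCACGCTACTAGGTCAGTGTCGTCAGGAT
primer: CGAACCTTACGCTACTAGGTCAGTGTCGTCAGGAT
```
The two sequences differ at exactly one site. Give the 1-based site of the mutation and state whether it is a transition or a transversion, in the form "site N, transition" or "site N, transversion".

site 8, transition

Site 8 changes C→T. C is a pyrimidine and T is a pyrimidine, so this is a transition.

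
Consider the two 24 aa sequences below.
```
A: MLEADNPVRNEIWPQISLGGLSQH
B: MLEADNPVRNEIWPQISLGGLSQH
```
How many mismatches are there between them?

0

The two sequences are identical at every position.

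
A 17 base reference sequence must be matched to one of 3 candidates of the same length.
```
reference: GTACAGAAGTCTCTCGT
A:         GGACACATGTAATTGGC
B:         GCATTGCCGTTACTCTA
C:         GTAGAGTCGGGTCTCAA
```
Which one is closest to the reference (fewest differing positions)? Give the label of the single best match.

C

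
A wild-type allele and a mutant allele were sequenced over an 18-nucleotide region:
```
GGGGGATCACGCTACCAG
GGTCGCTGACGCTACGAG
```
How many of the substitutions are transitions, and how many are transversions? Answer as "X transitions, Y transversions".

0 transitions, 5 transversions

Mismatches (1-based):
site 3: G→T (purine→pyrimidine, transversion)
site 4: G→C (purine→pyrimidine, transversion)
site 6: A→C (purine→pyrimidine, transversion)
site 8: C→G (pyrimidine→purine, transversion)
site 16: C→G (pyrimidine→purine, transversion)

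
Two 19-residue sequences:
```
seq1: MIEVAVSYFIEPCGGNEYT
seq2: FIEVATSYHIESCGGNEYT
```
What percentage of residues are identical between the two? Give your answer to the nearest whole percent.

Mismatches at positions 1, 6, 9, 12 (1-based): 4 of 19.
Identical positions: 15/19 = 78.95% → 79%.

79%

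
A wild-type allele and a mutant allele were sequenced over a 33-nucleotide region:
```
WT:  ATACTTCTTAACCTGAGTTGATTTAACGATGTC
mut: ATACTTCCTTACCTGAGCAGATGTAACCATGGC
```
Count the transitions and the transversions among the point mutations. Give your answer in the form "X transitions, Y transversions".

2 transitions, 5 transversions

Transitions (purine↔purine or pyrimidine↔pyrimidine): 8 T→C, 18 T→C.
Transversions (purine↔pyrimidine): 10 A→T, 19 T→A, 23 T→G, 28 G→C, 32 T→G.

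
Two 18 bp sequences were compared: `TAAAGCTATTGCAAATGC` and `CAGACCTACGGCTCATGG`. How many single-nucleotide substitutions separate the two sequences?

8

The sequences differ at sites 1, 3, 5, 9, 10, 13, 14, 18 (1-based) — 8 in total.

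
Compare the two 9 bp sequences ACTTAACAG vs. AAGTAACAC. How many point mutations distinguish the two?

3

Comparing position by position, 3 bases differ: 2 (C/A), 3 (T/G), 9 (G/C).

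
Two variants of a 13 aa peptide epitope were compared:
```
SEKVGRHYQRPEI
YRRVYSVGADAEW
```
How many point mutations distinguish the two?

Comparing position by position, 11 positions differ: 1 (S/Y), 2 (E/R), 3 (K/R), 5 (G/Y), 6 (R/S), 7 (H/V), 8 (Y/G), 9 (Q/A), 10 (R/D), 11 (P/A), 13 (I/W).

11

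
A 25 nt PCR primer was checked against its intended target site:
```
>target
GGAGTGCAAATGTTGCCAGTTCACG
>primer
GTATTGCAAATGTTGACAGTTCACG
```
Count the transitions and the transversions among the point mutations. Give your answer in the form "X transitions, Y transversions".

0 transitions, 3 transversions

Transitions (purine↔purine or pyrimidine↔pyrimidine): none.
Transversions (purine↔pyrimidine): 2 G→T, 4 G→T, 16 C→A.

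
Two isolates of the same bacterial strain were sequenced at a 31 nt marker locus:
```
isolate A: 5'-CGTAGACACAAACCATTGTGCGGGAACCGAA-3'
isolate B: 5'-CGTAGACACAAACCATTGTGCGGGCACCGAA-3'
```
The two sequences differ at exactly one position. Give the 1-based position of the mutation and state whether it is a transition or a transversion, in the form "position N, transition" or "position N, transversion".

position 25, transversion

Position 25 changes A→C. A is a purine and C is a pyrimidine, so this is a transversion.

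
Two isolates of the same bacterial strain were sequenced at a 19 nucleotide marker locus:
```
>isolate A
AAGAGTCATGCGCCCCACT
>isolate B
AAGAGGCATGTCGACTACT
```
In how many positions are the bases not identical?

6

Comparing position by position, 6 positions differ: 6 (T/G), 11 (C/T), 12 (G/C), 13 (C/G), 14 (C/A), 16 (C/T).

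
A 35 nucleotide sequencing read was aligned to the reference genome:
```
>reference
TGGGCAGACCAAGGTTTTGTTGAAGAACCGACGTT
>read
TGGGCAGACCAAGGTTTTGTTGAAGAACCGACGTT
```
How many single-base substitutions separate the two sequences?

The two sequences are identical at every position.

0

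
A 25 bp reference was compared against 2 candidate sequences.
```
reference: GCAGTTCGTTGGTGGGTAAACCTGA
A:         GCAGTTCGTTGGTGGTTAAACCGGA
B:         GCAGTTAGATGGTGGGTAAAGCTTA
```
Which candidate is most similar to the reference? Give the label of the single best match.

Hamming distances to reference — A: 2; B: 4.
Smallest is A with 2 mismatches.

A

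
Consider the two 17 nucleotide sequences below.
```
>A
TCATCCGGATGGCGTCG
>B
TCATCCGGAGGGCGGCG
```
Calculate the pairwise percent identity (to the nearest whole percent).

88%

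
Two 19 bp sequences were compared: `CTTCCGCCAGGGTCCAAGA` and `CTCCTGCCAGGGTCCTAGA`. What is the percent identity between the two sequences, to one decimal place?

84.2%

Mismatches at positions 3, 5, 16 (1-based): 3 of 19.
Identical positions: 16/19 = 84.21% → 84.2%.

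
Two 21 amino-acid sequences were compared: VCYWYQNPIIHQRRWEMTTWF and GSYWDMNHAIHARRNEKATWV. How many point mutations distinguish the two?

11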